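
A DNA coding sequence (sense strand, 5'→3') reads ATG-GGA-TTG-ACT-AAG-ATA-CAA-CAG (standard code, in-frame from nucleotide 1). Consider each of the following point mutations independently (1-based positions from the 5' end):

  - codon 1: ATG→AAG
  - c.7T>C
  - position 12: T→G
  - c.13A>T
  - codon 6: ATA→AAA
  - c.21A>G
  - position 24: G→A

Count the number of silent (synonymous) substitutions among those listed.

Codon 1: ATG (Met) → AAG (Lys) — missense.
Codon 3: TTG (Leu) → CTG (Leu) — synonymous.
Codon 4: ACT (Thr) → ACG (Thr) — synonymous.
Codon 5: AAG (Lys) → TAG (Stop) — nonsense.
Codon 6: ATA (Ile) → AAA (Lys) — missense.
Codon 7: CAA (Gln) → CAG (Gln) — synonymous.
Codon 8: CAG (Gln) → CAA (Gln) — synonymous.
Synonymous: 4 of 7.

4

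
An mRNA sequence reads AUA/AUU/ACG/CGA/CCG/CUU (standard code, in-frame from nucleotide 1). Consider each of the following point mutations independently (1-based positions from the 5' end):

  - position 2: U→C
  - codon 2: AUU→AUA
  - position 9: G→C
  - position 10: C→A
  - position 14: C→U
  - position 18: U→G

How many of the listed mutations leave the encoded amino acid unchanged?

Codon 1: AUA (Ile) → ACA (Thr) — missense.
Codon 2: AUU (Ile) → AUA (Ile) — synonymous.
Codon 3: ACG (Thr) → ACC (Thr) — synonymous.
Codon 4: CGA (Arg) → AGA (Arg) — synonymous.
Codon 5: CCG (Pro) → CUG (Leu) — missense.
Codon 6: CUU (Leu) → CUG (Leu) — synonymous.
Synonymous: 4 of 6.

4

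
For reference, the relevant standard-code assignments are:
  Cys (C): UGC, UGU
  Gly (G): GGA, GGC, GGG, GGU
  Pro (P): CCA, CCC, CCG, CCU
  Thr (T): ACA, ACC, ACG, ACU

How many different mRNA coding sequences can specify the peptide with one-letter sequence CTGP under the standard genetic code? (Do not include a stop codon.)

Cys: 2 codons.
Thr: 4 codons.
Gly: 4 codons.
Pro: 4 codons.
2 × 4 × 4 × 4 = 128.

128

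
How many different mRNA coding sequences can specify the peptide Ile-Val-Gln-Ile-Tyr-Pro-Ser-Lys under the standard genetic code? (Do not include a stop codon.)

6912

Ile: 3 codons.
Val: 4 codons.
Gln: 2 codons.
Ile: 3 codons.
Tyr: 2 codons.
Pro: 4 codons.
Ser: 6 codons.
Lys: 2 codons.
3 × 4 × 2 × 3 × 2 × 4 × 6 × 2 = 6912.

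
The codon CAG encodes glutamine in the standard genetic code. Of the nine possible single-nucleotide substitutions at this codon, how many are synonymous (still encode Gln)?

1

Position 1: none → 0 synonymous.
Position 2: none → 0 synonymous.
Position 3: CAA → 1 synonymous.
Total: 0 + 0 + 1 = 1.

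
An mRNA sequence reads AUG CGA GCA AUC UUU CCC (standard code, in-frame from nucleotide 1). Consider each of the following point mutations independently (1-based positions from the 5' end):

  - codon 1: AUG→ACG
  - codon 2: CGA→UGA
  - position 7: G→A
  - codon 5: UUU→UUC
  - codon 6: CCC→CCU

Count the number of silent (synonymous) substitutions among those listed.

2

Codon 1: AUG (Met) → ACG (Thr) — missense.
Codon 2: CGA (Arg) → UGA (Stop) — nonsense.
Codon 3: GCA (Ala) → ACA (Thr) — missense.
Codon 5: UUU (Phe) → UUC (Phe) — synonymous.
Codon 6: CCC (Pro) → CCU (Pro) — synonymous.
Synonymous: 2 of 5.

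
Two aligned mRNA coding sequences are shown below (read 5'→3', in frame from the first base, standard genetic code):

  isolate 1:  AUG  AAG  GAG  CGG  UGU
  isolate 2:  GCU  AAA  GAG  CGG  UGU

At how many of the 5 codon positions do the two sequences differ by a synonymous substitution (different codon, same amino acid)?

Codon 1: AUG Met / GCU Ala — nonsynonymous.
Codon 2: AAG Lys / AAA Lys — synonymous.
Codon 3: GAG Glu / GAG Glu — identical.
Codon 4: CGG Arg / CGG Arg — identical.
Codon 5: UGU Cys / UGU Cys — identical.
Synonymous differences: 1.

1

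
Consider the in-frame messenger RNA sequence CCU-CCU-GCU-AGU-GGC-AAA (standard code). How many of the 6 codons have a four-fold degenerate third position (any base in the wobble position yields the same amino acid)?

Codon 1 CCU (Pro): third position 4-fold.
Codon 2 CCU (Pro): third position 4-fold.
Codon 3 GCU (Ala): third position 4-fold.
Codon 4 AGU (Ser): third position 2-fold.
Codon 5 GGC (Gly): third position 4-fold.
Codon 6 AAA (Lys): third position 2-fold.
Four-fold degenerate third positions: 4.

4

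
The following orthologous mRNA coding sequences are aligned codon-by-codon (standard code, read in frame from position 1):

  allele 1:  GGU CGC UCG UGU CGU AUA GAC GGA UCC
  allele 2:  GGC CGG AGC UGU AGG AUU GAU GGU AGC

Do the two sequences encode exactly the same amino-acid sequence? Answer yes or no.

Codon 1: GGU Gly / GGC Gly — synonymous.
Codon 2: CGC Arg / CGG Arg — synonymous.
Codon 3: UCG Ser / AGC Ser — synonymous.
Codon 4: UGU Cys / UGU Cys — identical.
Codon 5: CGU Arg / AGG Arg — synonymous.
Codon 6: AUA Ile / AUU Ile — synonymous.
Codon 7: GAC Asp / GAU Asp — synonymous.
Codon 8: GGA Gly / GGU Gly — synonymous.
Codon 9: UCC Ser / AGC Ser — synonymous.
Nonsynonymous differences: 0 → same protein.

yes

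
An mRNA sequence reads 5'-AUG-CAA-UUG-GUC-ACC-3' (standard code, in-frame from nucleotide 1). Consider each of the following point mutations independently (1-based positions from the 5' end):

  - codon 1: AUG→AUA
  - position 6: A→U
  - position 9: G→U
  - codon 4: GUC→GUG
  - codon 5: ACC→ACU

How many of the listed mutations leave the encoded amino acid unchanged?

Codon 1: AUG (Met) → AUA (Ile) — missense.
Codon 2: CAA (Gln) → CAU (His) — missense.
Codon 3: UUG (Leu) → UUU (Phe) — missense.
Codon 4: GUC (Val) → GUG (Val) — synonymous.
Codon 5: ACC (Thr) → ACU (Thr) — synonymous.
Synonymous: 2 of 5.

2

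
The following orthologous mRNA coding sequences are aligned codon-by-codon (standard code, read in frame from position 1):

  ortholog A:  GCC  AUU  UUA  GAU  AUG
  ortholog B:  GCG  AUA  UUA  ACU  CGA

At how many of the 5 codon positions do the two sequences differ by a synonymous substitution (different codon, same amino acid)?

2

Codon 1: GCC Ala / GCG Ala — synonymous.
Codon 2: AUU Ile / AUA Ile — synonymous.
Codon 3: UUA Leu / UUA Leu — identical.
Codon 4: GAU Asp / ACU Thr — nonsynonymous.
Codon 5: AUG Met / CGA Arg — nonsynonymous.
Synonymous differences: 2.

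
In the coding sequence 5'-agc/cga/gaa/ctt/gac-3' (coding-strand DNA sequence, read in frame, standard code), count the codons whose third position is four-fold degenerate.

Codon 1 AGC (Ser): third position 2-fold.
Codon 2 CGA (Arg): third position 4-fold.
Codon 3 GAA (Glu): third position 2-fold.
Codon 4 CTT (Leu): third position 4-fold.
Codon 5 GAC (Asp): third position 2-fold.
Four-fold degenerate third positions: 2.

2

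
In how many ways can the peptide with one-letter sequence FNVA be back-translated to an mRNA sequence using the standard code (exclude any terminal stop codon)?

64

Phe: 2 codons.
Asn: 2 codons.
Val: 4 codons.
Ala: 4 codons.
2 × 2 × 4 × 4 = 64.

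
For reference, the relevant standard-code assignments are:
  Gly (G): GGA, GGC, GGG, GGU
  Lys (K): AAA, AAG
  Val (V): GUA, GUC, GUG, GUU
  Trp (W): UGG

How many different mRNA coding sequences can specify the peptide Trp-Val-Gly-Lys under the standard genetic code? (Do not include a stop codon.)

32

Trp: 1 codon.
Val: 4 codons.
Gly: 4 codons.
Lys: 2 codons.
1 × 4 × 4 × 2 = 32.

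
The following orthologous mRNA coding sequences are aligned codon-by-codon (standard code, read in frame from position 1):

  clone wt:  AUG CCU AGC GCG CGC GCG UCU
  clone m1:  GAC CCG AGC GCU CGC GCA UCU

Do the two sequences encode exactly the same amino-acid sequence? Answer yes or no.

Codon 1: AUG Met / GAC Asp — nonsynonymous.
Codon 2: CCU Pro / CCG Pro — synonymous.
Codon 3: AGC Ser / AGC Ser — identical.
Codon 4: GCG Ala / GCU Ala — synonymous.
Codon 5: CGC Arg / CGC Arg — identical.
Codon 6: GCG Ala / GCA Ala — synonymous.
Codon 7: UCU Ser / UCU Ser — identical.
Nonsynonymous differences: 1 → different protein.

no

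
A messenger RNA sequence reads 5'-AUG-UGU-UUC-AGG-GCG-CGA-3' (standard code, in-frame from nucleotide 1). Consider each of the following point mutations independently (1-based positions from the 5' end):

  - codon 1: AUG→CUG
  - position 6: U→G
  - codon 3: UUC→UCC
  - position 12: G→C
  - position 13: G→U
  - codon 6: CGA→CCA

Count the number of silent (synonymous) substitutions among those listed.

0

Codon 1: AUG (Met) → CUG (Leu) — missense.
Codon 2: UGU (Cys) → UGG (Trp) — missense.
Codon 3: UUC (Phe) → UCC (Ser) — missense.
Codon 4: AGG (Arg) → AGC (Ser) — missense.
Codon 5: GCG (Ala) → UCG (Ser) — missense.
Codon 6: CGA (Arg) → CCA (Pro) — missense.
Synonymous: 0 of 6.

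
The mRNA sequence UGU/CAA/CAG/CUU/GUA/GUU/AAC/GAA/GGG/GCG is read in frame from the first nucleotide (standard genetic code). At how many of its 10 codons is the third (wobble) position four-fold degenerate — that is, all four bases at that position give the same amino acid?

Codon 1 UGU (Cys): third position 2-fold.
Codon 2 CAA (Gln): third position 2-fold.
Codon 3 CAG (Gln): third position 2-fold.
Codon 4 CUU (Leu): third position 4-fold.
Codon 5 GUA (Val): third position 4-fold.
Codon 6 GUU (Val): third position 4-fold.
Codon 7 AAC (Asn): third position 2-fold.
Codon 8 GAA (Glu): third position 2-fold.
Codon 9 GGG (Gly): third position 4-fold.
Codon 10 GCG (Ala): third position 4-fold.
Four-fold degenerate third positions: 5.

5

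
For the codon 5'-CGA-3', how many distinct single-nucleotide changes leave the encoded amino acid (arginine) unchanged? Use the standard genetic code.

4

Position 1: AGA → 1 synonymous.
Position 2: none → 0 synonymous.
Position 3: CGU, CGC, CGG → 3 synonymous.
Total: 1 + 0 + 3 = 4.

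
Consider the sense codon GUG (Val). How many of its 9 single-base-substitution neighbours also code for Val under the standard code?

Position 1: none → 0 synonymous.
Position 2: none → 0 synonymous.
Position 3: GUU, GUC, GUA → 3 synonymous.
Total: 0 + 0 + 3 = 3.

3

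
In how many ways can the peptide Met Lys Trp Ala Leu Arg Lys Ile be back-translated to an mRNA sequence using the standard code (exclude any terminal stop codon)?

Met: 1 codon.
Lys: 2 codons.
Trp: 1 codon.
Ala: 4 codons.
Leu: 6 codons.
Arg: 6 codons.
Lys: 2 codons.
Ile: 3 codons.
1 × 2 × 1 × 4 × 6 × 6 × 2 × 3 = 1728.

1728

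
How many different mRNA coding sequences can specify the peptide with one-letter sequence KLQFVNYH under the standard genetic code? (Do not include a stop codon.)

Lys: 2 codons.
Leu: 6 codons.
Gln: 2 codons.
Phe: 2 codons.
Val: 4 codons.
Asn: 2 codons.
Tyr: 2 codons.
His: 2 codons.
2 × 6 × 2 × 2 × 4 × 2 × 2 × 2 = 1536.

1536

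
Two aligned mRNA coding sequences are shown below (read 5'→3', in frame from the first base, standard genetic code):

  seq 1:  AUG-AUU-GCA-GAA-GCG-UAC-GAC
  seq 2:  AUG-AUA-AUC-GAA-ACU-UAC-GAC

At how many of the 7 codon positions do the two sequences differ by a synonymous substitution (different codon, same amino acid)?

Codon 1: AUG Met / AUG Met — identical.
Codon 2: AUU Ile / AUA Ile — synonymous.
Codon 3: GCA Ala / AUC Ile — nonsynonymous.
Codon 4: GAA Glu / GAA Glu — identical.
Codon 5: GCG Ala / ACU Thr — nonsynonymous.
Codon 6: UAC Tyr / UAC Tyr — identical.
Codon 7: GAC Asp / GAC Asp — identical.
Synonymous differences: 1.

1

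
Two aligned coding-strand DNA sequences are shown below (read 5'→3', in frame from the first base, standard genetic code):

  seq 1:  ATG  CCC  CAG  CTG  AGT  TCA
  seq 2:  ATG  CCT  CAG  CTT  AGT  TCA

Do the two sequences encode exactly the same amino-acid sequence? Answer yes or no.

yes

Codon 1: ATG Met / ATG Met — identical.
Codon 2: CCC Pro / CCT Pro — synonymous.
Codon 3: CAG Gln / CAG Gln — identical.
Codon 4: CTG Leu / CTT Leu — synonymous.
Codon 5: AGT Ser / AGT Ser — identical.
Codon 6: TCA Ser / TCA Ser — identical.
Nonsynonymous differences: 0 → same protein.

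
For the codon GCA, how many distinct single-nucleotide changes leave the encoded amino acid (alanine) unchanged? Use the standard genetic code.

3

Position 1: none → 0 synonymous.
Position 2: none → 0 synonymous.
Position 3: GCU, GCC, GCG → 3 synonymous.
Total: 0 + 0 + 3 = 3.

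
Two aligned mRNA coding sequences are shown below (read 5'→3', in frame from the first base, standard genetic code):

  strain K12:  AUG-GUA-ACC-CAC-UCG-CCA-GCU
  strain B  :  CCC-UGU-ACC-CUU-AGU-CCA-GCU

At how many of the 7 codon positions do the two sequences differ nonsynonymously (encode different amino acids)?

3

Codon 1: AUG Met / CCC Pro — nonsynonymous.
Codon 2: GUA Val / UGU Cys — nonsynonymous.
Codon 3: ACC Thr / ACC Thr — identical.
Codon 4: CAC His / CUU Leu — nonsynonymous.
Codon 5: UCG Ser / AGU Ser — synonymous.
Codon 6: CCA Pro / CCA Pro — identical.
Codon 7: GCU Ala / GCU Ala — identical.
Nonsynonymous differences: 3.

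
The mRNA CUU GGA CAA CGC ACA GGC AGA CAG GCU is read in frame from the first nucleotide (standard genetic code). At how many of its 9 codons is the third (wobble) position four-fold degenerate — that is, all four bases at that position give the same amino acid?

Codon 1 CUU (Leu): third position 4-fold.
Codon 2 GGA (Gly): third position 4-fold.
Codon 3 CAA (Gln): third position 2-fold.
Codon 4 CGC (Arg): third position 4-fold.
Codon 5 ACA (Thr): third position 4-fold.
Codon 6 GGC (Gly): third position 4-fold.
Codon 7 AGA (Arg): third position 2-fold.
Codon 8 CAG (Gln): third position 2-fold.
Codon 9 GCU (Ala): third position 4-fold.
Four-fold degenerate third positions: 6.

6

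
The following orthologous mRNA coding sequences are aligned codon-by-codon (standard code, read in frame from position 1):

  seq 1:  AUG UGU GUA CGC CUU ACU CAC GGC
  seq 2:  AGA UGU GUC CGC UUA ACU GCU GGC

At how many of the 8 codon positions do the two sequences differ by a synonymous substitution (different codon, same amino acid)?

Codon 1: AUG Met / AGA Arg — nonsynonymous.
Codon 2: UGU Cys / UGU Cys — identical.
Codon 3: GUA Val / GUC Val — synonymous.
Codon 4: CGC Arg / CGC Arg — identical.
Codon 5: CUU Leu / UUA Leu — synonymous.
Codon 6: ACU Thr / ACU Thr — identical.
Codon 7: CAC His / GCU Ala — nonsynonymous.
Codon 8: GGC Gly / GGC Gly — identical.
Synonymous differences: 2.

2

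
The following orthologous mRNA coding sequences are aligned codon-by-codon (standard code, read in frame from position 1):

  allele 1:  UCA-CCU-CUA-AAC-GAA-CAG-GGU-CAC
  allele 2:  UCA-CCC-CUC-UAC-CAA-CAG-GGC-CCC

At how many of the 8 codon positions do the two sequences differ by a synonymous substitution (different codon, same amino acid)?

3

Codon 1: UCA Ser / UCA Ser — identical.
Codon 2: CCU Pro / CCC Pro — synonymous.
Codon 3: CUA Leu / CUC Leu — synonymous.
Codon 4: AAC Asn / UAC Tyr — nonsynonymous.
Codon 5: GAA Glu / CAA Gln — nonsynonymous.
Codon 6: CAG Gln / CAG Gln — identical.
Codon 7: GGU Gly / GGC Gly — synonymous.
Codon 8: CAC His / CCC Pro — nonsynonymous.
Synonymous differences: 3.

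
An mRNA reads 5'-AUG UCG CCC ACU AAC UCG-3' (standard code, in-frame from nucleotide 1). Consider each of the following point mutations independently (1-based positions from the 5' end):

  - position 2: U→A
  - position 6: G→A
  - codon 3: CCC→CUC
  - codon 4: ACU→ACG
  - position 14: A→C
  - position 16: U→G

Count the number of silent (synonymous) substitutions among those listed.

2

Codon 1: AUG (Met) → AAG (Lys) — missense.
Codon 2: UCG (Ser) → UCA (Ser) — synonymous.
Codon 3: CCC (Pro) → CUC (Leu) — missense.
Codon 4: ACU (Thr) → ACG (Thr) — synonymous.
Codon 5: AAC (Asn) → ACC (Thr) — missense.
Codon 6: UCG (Ser) → GCG (Ala) — missense.
Synonymous: 2 of 6.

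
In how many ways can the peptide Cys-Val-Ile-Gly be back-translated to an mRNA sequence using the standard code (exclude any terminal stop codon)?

96

Cys: 2 codons.
Val: 4 codons.
Ile: 3 codons.
Gly: 4 codons.
2 × 4 × 3 × 4 = 96.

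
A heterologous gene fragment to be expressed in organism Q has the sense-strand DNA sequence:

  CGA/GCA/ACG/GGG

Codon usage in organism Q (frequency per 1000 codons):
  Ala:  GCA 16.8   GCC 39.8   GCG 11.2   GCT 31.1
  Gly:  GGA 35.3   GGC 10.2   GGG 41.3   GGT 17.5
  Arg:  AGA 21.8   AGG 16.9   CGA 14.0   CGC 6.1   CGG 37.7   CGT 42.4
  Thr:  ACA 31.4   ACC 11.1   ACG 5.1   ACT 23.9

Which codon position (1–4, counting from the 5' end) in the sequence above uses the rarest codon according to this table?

3

Codon 1 CGA (Arg): 14.0 per 1000.
Codon 2 GCA (Ala): 16.8 per 1000.
Codon 3 ACG (Thr): 5.1 per 1000.
Codon 4 GGG (Gly): 41.3 per 1000.
Lowest frequency is 5.1 at codon 3.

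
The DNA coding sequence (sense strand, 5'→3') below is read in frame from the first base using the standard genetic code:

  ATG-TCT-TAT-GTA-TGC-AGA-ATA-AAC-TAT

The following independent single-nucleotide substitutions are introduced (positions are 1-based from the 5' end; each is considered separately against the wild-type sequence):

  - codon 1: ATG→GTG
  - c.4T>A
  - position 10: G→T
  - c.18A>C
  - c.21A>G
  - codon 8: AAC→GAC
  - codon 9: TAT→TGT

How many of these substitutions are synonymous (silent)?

Codon 1: ATG (Met) → GTG (Val) — missense.
Codon 2: TCT (Ser) → ACT (Thr) — missense.
Codon 4: GTA (Val) → TTA (Leu) — missense.
Codon 6: AGA (Arg) → AGC (Ser) — missense.
Codon 7: ATA (Ile) → ATG (Met) — missense.
Codon 8: AAC (Asn) → GAC (Asp) — missense.
Codon 9: TAT (Tyr) → TGT (Cys) — missense.
Synonymous: 0 of 7.

0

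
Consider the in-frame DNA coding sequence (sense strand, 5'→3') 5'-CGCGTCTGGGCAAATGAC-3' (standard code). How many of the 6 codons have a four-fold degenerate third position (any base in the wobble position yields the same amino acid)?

Codon 1 CGC (Arg): third position 4-fold.
Codon 2 GTC (Val): third position 4-fold.
Codon 3 TGG (Trp): third position 1-fold.
Codon 4 GCA (Ala): third position 4-fold.
Codon 5 AAT (Asn): third position 2-fold.
Codon 6 GAC (Asp): third position 2-fold.
Four-fold degenerate third positions: 3.

3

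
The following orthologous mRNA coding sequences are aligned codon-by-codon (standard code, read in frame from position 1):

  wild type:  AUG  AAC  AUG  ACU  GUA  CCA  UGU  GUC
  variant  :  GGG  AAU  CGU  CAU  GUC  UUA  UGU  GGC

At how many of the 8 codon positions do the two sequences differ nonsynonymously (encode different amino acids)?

Codon 1: AUG Met / GGG Gly — nonsynonymous.
Codon 2: AAC Asn / AAU Asn — synonymous.
Codon 3: AUG Met / CGU Arg — nonsynonymous.
Codon 4: ACU Thr / CAU His — nonsynonymous.
Codon 5: GUA Val / GUC Val — synonymous.
Codon 6: CCA Pro / UUA Leu — nonsynonymous.
Codon 7: UGU Cys / UGU Cys — identical.
Codon 8: GUC Val / GGC Gly — nonsynonymous.
Nonsynonymous differences: 5.

5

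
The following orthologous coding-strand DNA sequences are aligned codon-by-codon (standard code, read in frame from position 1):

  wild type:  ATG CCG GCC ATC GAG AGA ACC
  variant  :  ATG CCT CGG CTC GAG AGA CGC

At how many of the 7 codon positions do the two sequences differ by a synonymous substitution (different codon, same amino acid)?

Codon 1: ATG Met / ATG Met — identical.
Codon 2: CCG Pro / CCT Pro — synonymous.
Codon 3: GCC Ala / CGG Arg — nonsynonymous.
Codon 4: ATC Ile / CTC Leu — nonsynonymous.
Codon 5: GAG Glu / GAG Glu — identical.
Codon 6: AGA Arg / AGA Arg — identical.
Codon 7: ACC Thr / CGC Arg — nonsynonymous.
Synonymous differences: 1.

1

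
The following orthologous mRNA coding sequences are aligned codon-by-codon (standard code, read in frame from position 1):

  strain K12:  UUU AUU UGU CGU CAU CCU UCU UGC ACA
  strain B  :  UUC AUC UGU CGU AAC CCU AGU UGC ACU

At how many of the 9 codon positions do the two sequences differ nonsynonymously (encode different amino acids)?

Codon 1: UUU Phe / UUC Phe — synonymous.
Codon 2: AUU Ile / AUC Ile — synonymous.
Codon 3: UGU Cys / UGU Cys — identical.
Codon 4: CGU Arg / CGU Arg — identical.
Codon 5: CAU His / AAC Asn — nonsynonymous.
Codon 6: CCU Pro / CCU Pro — identical.
Codon 7: UCU Ser / AGU Ser — synonymous.
Codon 8: UGC Cys / UGC Cys — identical.
Codon 9: ACA Thr / ACU Thr — synonymous.
Nonsynonymous differences: 1.

1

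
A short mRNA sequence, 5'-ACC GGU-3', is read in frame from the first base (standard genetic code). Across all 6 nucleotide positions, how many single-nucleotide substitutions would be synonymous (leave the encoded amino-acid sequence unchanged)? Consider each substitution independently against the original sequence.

6

Codon 1 (ACC, Thr): 3 synonymous substitutions.
Codon 2 (GGU, Gly): 3 synonymous substitutions.
Total: 3 + 3 = 6.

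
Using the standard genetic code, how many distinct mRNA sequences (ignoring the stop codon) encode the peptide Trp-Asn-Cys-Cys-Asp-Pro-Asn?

128

Trp: 1 codon.
Asn: 2 codons.
Cys: 2 codons.
Cys: 2 codons.
Asp: 2 codons.
Pro: 4 codons.
Asn: 2 codons.
1 × 2 × 2 × 2 × 2 × 4 × 2 = 128.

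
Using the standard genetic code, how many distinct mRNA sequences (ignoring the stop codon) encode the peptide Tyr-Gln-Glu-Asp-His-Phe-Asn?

Tyr: 2 codons.
Gln: 2 codons.
Glu: 2 codons.
Asp: 2 codons.
His: 2 codons.
Phe: 2 codons.
Asn: 2 codons.
2 × 2 × 2 × 2 × 2 × 2 × 2 = 128.

128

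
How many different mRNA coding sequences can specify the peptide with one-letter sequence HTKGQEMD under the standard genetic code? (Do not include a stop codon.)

His: 2 codons.
Thr: 4 codons.
Lys: 2 codons.
Gly: 4 codons.
Gln: 2 codons.
Glu: 2 codons.
Met: 1 codon.
Asp: 2 codons.
2 × 4 × 2 × 4 × 2 × 2 × 1 × 2 = 512.

512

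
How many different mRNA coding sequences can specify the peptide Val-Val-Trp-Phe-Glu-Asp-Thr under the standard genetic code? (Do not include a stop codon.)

Val: 4 codons.
Val: 4 codons.
Trp: 1 codon.
Phe: 2 codons.
Glu: 2 codons.
Asp: 2 codons.
Thr: 4 codons.
4 × 4 × 1 × 2 × 2 × 2 × 4 = 512.

512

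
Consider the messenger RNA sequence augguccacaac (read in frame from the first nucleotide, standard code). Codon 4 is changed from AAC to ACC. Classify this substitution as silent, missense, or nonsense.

missense

Position 11 falls in codon 4: AAC → Asn.
After the substitution the codon is ACC → Thr.
Asn ≠ Thr, so this is a missense mutation.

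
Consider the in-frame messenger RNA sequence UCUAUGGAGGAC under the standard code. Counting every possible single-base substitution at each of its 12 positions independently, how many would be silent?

5

Codon 1 (UCU, Ser): 3 synonymous substitutions.
Codon 2 (AUG, Met): 0 synonymous substitutions.
Codon 3 (GAG, Glu): 1 synonymous substitution.
Codon 4 (GAC, Asp): 1 synonymous substitution.
Total: 3 + 0 + 1 + 1 = 5.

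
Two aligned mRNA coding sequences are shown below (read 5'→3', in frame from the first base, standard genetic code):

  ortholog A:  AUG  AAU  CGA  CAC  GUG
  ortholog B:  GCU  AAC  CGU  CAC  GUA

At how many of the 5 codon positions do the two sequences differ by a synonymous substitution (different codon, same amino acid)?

3

Codon 1: AUG Met / GCU Ala — nonsynonymous.
Codon 2: AAU Asn / AAC Asn — synonymous.
Codon 3: CGA Arg / CGU Arg — synonymous.
Codon 4: CAC His / CAC His — identical.
Codon 5: GUG Val / GUA Val — synonymous.
Synonymous differences: 3.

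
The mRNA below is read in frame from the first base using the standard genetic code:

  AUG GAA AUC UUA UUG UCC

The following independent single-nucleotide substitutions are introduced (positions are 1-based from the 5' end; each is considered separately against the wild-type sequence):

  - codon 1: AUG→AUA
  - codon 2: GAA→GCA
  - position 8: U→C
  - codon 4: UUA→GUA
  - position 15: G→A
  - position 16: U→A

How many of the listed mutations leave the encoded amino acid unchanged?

Codon 1: AUG (Met) → AUA (Ile) — missense.
Codon 2: GAA (Glu) → GCA (Ala) — missense.
Codon 3: AUC (Ile) → ACC (Thr) — missense.
Codon 4: UUA (Leu) → GUA (Val) — missense.
Codon 5: UUG (Leu) → UUA (Leu) — synonymous.
Codon 6: UCC (Ser) → ACC (Thr) — missense.
Synonymous: 1 of 6.

1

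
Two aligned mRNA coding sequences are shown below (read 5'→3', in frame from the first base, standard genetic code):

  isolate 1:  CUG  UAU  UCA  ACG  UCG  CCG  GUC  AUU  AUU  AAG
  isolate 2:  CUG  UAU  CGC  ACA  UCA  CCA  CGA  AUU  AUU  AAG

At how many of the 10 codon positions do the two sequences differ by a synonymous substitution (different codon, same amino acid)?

Codon 1: CUG Leu / CUG Leu — identical.
Codon 2: UAU Tyr / UAU Tyr — identical.
Codon 3: UCA Ser / CGC Arg — nonsynonymous.
Codon 4: ACG Thr / ACA Thr — synonymous.
Codon 5: UCG Ser / UCA Ser — synonymous.
Codon 6: CCG Pro / CCA Pro — synonymous.
Codon 7: GUC Val / CGA Arg — nonsynonymous.
Codon 8: AUU Ile / AUU Ile — identical.
Codon 9: AUU Ile / AUU Ile — identical.
Codon 10: AAG Lys / AAG Lys — identical.
Synonymous differences: 3.

3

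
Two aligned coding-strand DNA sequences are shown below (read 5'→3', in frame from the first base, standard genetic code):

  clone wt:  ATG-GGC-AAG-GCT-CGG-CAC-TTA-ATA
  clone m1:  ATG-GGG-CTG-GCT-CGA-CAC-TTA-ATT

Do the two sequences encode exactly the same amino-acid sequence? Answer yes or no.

no

Codon 1: ATG Met / ATG Met — identical.
Codon 2: GGC Gly / GGG Gly — synonymous.
Codon 3: AAG Lys / CTG Leu — nonsynonymous.
Codon 4: GCT Ala / GCT Ala — identical.
Codon 5: CGG Arg / CGA Arg — synonymous.
Codon 6: CAC His / CAC His — identical.
Codon 7: TTA Leu / TTA Leu — identical.
Codon 8: ATA Ile / ATT Ile — synonymous.
Nonsynonymous differences: 1 → different protein.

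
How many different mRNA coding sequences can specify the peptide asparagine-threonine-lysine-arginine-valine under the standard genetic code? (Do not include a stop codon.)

384

Asn: 2 codons.
Thr: 4 codons.
Lys: 2 codons.
Arg: 6 codons.
Val: 4 codons.
2 × 4 × 2 × 6 × 4 = 384.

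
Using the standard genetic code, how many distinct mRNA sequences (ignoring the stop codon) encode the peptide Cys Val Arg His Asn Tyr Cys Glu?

1536

Cys: 2 codons.
Val: 4 codons.
Arg: 6 codons.
His: 2 codons.
Asn: 2 codons.
Tyr: 2 codons.
Cys: 2 codons.
Glu: 2 codons.
2 × 4 × 6 × 2 × 2 × 2 × 2 × 2 = 1536.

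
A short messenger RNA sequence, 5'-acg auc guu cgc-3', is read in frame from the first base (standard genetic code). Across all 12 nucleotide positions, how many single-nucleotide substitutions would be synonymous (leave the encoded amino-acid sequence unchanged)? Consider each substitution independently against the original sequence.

11

Codon 1 (ACG, Thr): 3 synonymous substitutions.
Codon 2 (AUC, Ile): 2 synonymous substitutions.
Codon 3 (GUU, Val): 3 synonymous substitutions.
Codon 4 (CGC, Arg): 3 synonymous substitutions.
Total: 3 + 2 + 3 + 3 = 11.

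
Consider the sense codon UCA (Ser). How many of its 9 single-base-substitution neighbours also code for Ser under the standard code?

Position 1: none → 0 synonymous.
Position 2: none → 0 synonymous.
Position 3: UCU, UCC, UCG → 3 synonymous.
Total: 0 + 0 + 3 = 3.

3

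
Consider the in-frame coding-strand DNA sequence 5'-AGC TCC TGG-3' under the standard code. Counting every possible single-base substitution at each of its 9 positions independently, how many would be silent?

Codon 1 (AGC, Ser): 1 synonymous substitution.
Codon 2 (TCC, Ser): 3 synonymous substitutions.
Codon 3 (TGG, Trp): 0 synonymous substitutions.
Total: 1 + 3 + 0 = 4.

4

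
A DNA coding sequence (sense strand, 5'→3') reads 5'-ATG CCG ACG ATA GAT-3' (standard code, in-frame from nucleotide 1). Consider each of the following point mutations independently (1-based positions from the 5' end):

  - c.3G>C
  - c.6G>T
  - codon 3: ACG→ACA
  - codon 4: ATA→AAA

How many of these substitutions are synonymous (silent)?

Codon 1: ATG (Met) → ATC (Ile) — missense.
Codon 2: CCG (Pro) → CCT (Pro) — synonymous.
Codon 3: ACG (Thr) → ACA (Thr) — synonymous.
Codon 4: ATA (Ile) → AAA (Lys) — missense.
Synonymous: 2 of 4.

2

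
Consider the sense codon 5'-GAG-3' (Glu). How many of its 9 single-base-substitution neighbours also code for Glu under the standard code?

Position 1: none → 0 synonymous.
Position 2: none → 0 synonymous.
Position 3: GAA → 1 synonymous.
Total: 0 + 0 + 1 = 1.

1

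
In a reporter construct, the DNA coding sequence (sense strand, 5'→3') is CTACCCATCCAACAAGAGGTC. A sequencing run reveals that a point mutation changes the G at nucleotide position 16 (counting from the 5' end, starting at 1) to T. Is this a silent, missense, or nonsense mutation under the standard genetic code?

Position 16 falls in codon 6: GAG → Glu.
After the substitution the codon is TAG → Stop.
The new codon is a stop codon, so this is a nonsense mutation.

nonsense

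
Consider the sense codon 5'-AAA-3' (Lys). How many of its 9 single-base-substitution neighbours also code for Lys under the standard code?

Position 1: none → 0 synonymous.
Position 2: none → 0 synonymous.
Position 3: AAG → 1 synonymous.
Total: 0 + 0 + 1 = 1.

1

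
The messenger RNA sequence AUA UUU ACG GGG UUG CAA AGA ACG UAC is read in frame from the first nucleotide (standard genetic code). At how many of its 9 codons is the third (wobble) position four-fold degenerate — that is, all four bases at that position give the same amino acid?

Codon 1 AUA (Ile): third position 3-fold.
Codon 2 UUU (Phe): third position 2-fold.
Codon 3 ACG (Thr): third position 4-fold.
Codon 4 GGG (Gly): third position 4-fold.
Codon 5 UUG (Leu): third position 2-fold.
Codon 6 CAA (Gln): third position 2-fold.
Codon 7 AGA (Arg): third position 2-fold.
Codon 8 ACG (Thr): third position 4-fold.
Codon 9 UAC (Tyr): third position 2-fold.
Four-fold degenerate third positions: 3.

3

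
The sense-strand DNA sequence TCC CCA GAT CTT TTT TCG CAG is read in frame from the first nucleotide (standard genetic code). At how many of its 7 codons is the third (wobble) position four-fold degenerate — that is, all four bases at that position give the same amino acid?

4

Codon 1 TCC (Ser): third position 4-fold.
Codon 2 CCA (Pro): third position 4-fold.
Codon 3 GAT (Asp): third position 2-fold.
Codon 4 CTT (Leu): third position 4-fold.
Codon 5 TTT (Phe): third position 2-fold.
Codon 6 TCG (Ser): third position 4-fold.
Codon 7 CAG (Gln): third position 2-fold.
Four-fold degenerate third positions: 4.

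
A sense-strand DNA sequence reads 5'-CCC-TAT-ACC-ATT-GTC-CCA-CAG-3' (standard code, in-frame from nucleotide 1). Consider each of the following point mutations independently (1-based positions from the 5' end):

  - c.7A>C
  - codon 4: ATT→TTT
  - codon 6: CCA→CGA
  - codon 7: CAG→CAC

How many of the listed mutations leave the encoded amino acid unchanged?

0

Codon 3: ACC (Thr) → CCC (Pro) — missense.
Codon 4: ATT (Ile) → TTT (Phe) — missense.
Codon 6: CCA (Pro) → CGA (Arg) — missense.
Codon 7: CAG (Gln) → CAC (His) — missense.
Synonymous: 0 of 4.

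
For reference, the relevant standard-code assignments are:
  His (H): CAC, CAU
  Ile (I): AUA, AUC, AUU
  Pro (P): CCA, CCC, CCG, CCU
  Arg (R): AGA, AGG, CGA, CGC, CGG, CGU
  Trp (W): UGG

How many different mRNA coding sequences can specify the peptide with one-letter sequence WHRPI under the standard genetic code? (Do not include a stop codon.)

Trp: 1 codon.
His: 2 codons.
Arg: 6 codons.
Pro: 4 codons.
Ile: 3 codons.
1 × 2 × 6 × 4 × 3 = 144.

144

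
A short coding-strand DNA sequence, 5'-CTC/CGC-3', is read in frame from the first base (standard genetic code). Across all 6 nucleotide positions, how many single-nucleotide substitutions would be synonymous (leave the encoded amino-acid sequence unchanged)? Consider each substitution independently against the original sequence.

Codon 1 (CTC, Leu): 3 synonymous substitutions.
Codon 2 (CGC, Arg): 3 synonymous substitutions.
Total: 3 + 3 = 6.

6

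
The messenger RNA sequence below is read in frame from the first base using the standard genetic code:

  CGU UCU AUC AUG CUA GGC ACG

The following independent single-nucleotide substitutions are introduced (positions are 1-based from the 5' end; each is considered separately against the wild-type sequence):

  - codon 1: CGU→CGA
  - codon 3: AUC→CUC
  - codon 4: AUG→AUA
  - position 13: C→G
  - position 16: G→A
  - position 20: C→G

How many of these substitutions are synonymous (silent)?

Codon 1: CGU (Arg) → CGA (Arg) — synonymous.
Codon 3: AUC (Ile) → CUC (Leu) — missense.
Codon 4: AUG (Met) → AUA (Ile) — missense.
Codon 5: CUA (Leu) → GUA (Val) — missense.
Codon 6: GGC (Gly) → AGC (Ser) — missense.
Codon 7: ACG (Thr) → AGG (Arg) — missense.
Synonymous: 1 of 6.

1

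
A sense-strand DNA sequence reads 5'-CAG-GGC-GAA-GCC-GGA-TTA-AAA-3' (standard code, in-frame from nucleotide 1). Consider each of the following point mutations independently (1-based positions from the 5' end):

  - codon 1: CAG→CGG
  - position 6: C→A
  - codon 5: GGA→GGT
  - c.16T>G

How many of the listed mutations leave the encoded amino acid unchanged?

Codon 1: CAG (Gln) → CGG (Arg) — missense.
Codon 2: GGC (Gly) → GGA (Gly) — synonymous.
Codon 5: GGA (Gly) → GGT (Gly) — synonymous.
Codon 6: TTA (Leu) → GTA (Val) — missense.
Synonymous: 2 of 4.

2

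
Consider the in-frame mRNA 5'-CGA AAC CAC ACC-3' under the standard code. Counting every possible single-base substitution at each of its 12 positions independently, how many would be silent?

Codon 1 (CGA, Arg): 4 synonymous substitutions.
Codon 2 (AAC, Asn): 1 synonymous substitution.
Codon 3 (CAC, His): 1 synonymous substitution.
Codon 4 (ACC, Thr): 3 synonymous substitutions.
Total: 4 + 1 + 1 + 3 = 9.

9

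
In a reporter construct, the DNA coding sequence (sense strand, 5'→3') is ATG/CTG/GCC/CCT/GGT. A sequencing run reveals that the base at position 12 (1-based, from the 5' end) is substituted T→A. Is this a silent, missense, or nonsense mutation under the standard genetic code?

silent

Position 12 falls in codon 4: CCT → Pro.
After the substitution the codon is CCA → Pro.
Both encode Pro, so the change is synonymous.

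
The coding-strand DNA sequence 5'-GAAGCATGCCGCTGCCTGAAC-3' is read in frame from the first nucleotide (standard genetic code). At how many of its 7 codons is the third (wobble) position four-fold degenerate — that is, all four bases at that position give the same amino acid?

Codon 1 GAA (Glu): third position 2-fold.
Codon 2 GCA (Ala): third position 4-fold.
Codon 3 TGC (Cys): third position 2-fold.
Codon 4 CGC (Arg): third position 4-fold.
Codon 5 TGC (Cys): third position 2-fold.
Codon 6 CTG (Leu): third position 4-fold.
Codon 7 AAC (Asn): third position 2-fold.
Four-fold degenerate third positions: 3.

3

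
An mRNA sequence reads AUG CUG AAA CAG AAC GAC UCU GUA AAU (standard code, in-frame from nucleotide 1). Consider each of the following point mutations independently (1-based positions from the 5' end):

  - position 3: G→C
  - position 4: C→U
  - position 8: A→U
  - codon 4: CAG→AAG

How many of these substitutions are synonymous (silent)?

1

Codon 1: AUG (Met) → AUC (Ile) — missense.
Codon 2: CUG (Leu) → UUG (Leu) — synonymous.
Codon 3: AAA (Lys) → AUA (Ile) — missense.
Codon 4: CAG (Gln) → AAG (Lys) — missense.
Synonymous: 1 of 4.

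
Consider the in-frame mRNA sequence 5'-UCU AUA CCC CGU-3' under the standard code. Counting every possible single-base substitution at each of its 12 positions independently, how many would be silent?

11

Codon 1 (UCU, Ser): 3 synonymous substitutions.
Codon 2 (AUA, Ile): 2 synonymous substitutions.
Codon 3 (CCC, Pro): 3 synonymous substitutions.
Codon 4 (CGU, Arg): 3 synonymous substitutions.
Total: 3 + 2 + 3 + 3 = 11.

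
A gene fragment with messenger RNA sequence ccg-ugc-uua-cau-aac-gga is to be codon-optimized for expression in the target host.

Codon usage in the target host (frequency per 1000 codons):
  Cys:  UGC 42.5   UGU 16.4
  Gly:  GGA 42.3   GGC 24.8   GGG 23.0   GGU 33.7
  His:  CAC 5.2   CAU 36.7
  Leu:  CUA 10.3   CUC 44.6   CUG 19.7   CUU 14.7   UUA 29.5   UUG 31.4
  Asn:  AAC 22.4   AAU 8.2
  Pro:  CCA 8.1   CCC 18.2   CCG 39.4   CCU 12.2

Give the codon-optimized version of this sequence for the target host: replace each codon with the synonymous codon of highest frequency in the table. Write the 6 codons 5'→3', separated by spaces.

CCG UGC CUC CAU AAC GGA

Codon 1 (Pro): best is CCG at 39.4.
Codon 2 (Cys): best is UGC at 42.5.
Codon 3 (Leu): best is CUC at 44.6.
Codon 4 (His): best is CAU at 36.7.
Codon 5 (Asn): best is AAC at 22.4.
Codon 6 (Gly): best is GGA at 42.3.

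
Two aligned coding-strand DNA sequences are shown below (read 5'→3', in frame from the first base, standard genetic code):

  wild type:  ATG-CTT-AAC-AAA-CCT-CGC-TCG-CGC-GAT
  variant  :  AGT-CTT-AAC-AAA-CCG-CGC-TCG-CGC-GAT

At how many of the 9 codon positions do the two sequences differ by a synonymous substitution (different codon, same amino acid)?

1

Codon 1: ATG Met / AGT Ser — nonsynonymous.
Codon 2: CTT Leu / CTT Leu — identical.
Codon 3: AAC Asn / AAC Asn — identical.
Codon 4: AAA Lys / AAA Lys — identical.
Codon 5: CCT Pro / CCG Pro — synonymous.
Codon 6: CGC Arg / CGC Arg — identical.
Codon 7: TCG Ser / TCG Ser — identical.
Codon 8: CGC Arg / CGC Arg — identical.
Codon 9: GAT Asp / GAT Asp — identical.
Synonymous differences: 1.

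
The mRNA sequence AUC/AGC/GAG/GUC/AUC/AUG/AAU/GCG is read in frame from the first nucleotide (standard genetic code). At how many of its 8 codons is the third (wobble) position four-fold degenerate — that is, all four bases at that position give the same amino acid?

Codon 1 AUC (Ile): third position 3-fold.
Codon 2 AGC (Ser): third position 2-fold.
Codon 3 GAG (Glu): third position 2-fold.
Codon 4 GUC (Val): third position 4-fold.
Codon 5 AUC (Ile): third position 3-fold.
Codon 6 AUG (Met): third position 1-fold.
Codon 7 AAU (Asn): third position 2-fold.
Codon 8 GCG (Ala): third position 4-fold.
Four-fold degenerate third positions: 2.

2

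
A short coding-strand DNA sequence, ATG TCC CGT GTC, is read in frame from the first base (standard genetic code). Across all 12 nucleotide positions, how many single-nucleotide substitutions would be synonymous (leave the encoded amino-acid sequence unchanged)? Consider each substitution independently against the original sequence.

Codon 1 (ATG, Met): 0 synonymous substitutions.
Codon 2 (TCC, Ser): 3 synonymous substitutions.
Codon 3 (CGT, Arg): 3 synonymous substitutions.
Codon 4 (GTC, Val): 3 synonymous substitutions.
Total: 0 + 3 + 3 + 3 = 9.

9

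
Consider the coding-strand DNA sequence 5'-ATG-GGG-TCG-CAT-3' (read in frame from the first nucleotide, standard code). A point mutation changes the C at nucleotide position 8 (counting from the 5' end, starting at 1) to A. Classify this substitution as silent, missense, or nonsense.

Position 8 falls in codon 3: TCG → Ser.
After the substitution the codon is TAG → Stop.
The new codon is a stop codon, so this is a nonsense mutation.

nonsense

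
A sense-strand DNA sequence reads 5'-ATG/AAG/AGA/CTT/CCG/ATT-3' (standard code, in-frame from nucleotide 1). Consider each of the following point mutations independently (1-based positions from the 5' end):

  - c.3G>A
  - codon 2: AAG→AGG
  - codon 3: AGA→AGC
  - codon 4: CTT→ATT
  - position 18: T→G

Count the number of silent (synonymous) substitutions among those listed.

0

Codon 1: ATG (Met) → ATA (Ile) — missense.
Codon 2: AAG (Lys) → AGG (Arg) — missense.
Codon 3: AGA (Arg) → AGC (Ser) — missense.
Codon 4: CTT (Leu) → ATT (Ile) — missense.
Codon 6: ATT (Ile) → ATG (Met) — missense.
Synonymous: 0 of 5.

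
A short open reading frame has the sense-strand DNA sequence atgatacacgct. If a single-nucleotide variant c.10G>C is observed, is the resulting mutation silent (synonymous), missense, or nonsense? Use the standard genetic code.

Position 10 falls in codon 4: GCT → Ala.
After the substitution the codon is CCT → Pro.
Ala ≠ Pro, so this is a missense mutation.

missense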